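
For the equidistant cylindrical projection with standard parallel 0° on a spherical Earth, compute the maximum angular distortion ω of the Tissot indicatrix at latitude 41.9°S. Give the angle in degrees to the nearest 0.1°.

For the equirectangular projection with φ₀ = 0 (plate carrée), h = 1 along meridians and k = sec φ along parallels.
At 41.9°: h = 1.000, k = 1.344; principal scales a = 1.344, b = 1.000.
sin(ω/2) = (a − b)/(a + b) = 0.3435/2.344 = 0.1466, so ω = 2 arcsin(0.1466) ≈ 16.9°.

16.9°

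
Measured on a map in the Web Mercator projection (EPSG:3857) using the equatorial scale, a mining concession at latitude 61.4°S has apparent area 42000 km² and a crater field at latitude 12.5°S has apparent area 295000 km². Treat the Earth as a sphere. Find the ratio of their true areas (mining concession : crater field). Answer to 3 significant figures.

Since Mercator area scale is 1/cos²φ, the true area equals the apparent area multiplied by cos²φ.
True area of mining concession: 42000 × cos²(61.4°) = 42000 × 0.2291 = 9624 km².
True area of crater field: 295000 × cos²(12.5°) = 295000 × 0.9532 = 281200 km².
Ratio = 9624 / 281200 ≈ 0.0342.

0.0342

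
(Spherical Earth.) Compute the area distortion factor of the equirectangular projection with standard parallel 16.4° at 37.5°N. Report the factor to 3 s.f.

1.21

In the equirectangular projection with standard parallel φ₀ = 16.4° (x = Rλ cos φ₀, y = Rφ), meridians are true-scale (h = 1) and the parallel scale is k = cos φ₀ / cos φ.
Areal scale = h·k = 1 × cos φ₀ / cos φ; at 37.5°, h = 1.000, k = 1.209, so h·k = 1.209.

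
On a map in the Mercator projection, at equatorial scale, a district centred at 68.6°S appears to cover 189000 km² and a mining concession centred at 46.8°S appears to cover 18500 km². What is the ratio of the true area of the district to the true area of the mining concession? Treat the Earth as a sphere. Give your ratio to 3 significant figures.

2.90

On Mercator the areal scale is sec²φ, so true area = apparent × cos²φ.
True area of district: 189000 × cos²(68.6°) = 189000 × 0.1331 = 25160 km².
True area of mining concession: 18500 × cos²(46.8°) = 18500 × 0.4686 = 8669 km².
Ratio = 25160 / 8669 ≈ 2.90.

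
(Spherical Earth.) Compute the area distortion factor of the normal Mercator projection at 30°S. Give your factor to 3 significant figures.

1.33

For Mercator, h = k = sec φ (a conformal cylindrical projection has a single point scale, 1/cos φ).
Areal scale = k² = sec²φ = 1/cos²(30°) = 1/0.8660² = 1.333.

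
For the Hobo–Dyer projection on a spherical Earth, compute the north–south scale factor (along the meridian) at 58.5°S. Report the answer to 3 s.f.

Hobo–Dyer is a cylindrical equal-area projection with standard parallels at ±37.5°. For cylindrical equal-area with standard parallel φ₀, h = cos φ / cos φ₀ and k = cos φ₀ / cos φ, so h·k = 1.
h = cos 58.5° / cos 37.5° = 0.5225/0.7934 = 0.6586.

0.659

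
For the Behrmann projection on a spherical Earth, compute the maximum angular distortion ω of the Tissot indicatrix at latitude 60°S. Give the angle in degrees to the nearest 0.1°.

60.0°

The Behrmann projection is cylindrical equal-area with φ₀ = 30°. Cylindrical equal-area (φ₀ = 30°): h = cos φ / cos 30° along meridians, k = cos 30° / cos φ along parallels; h·k = 1.
At 60°: h = 0.5774, k = 1.732; principal scales a = 1.732, b = 0.5774.
sin(ω/2) = (a − b)/(a + b) = 1.155/2.309 = 0.5000, so ω = 2 arcsin(0.5000) ≈ 60.0°.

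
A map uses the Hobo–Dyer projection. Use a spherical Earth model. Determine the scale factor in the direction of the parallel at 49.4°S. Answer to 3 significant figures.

The Hobo–Dyer projection is cylindrical equal-area with φ₀ = 37.5°. A cylindrical equal-area projection with standard parallel φ₀ has meridian scale h = cos φ / cos φ₀ and parallel scale k = cos φ₀ / cos φ (so areas are preserved, h·k = 1).
k = cos 37.5° / cos 49.4° = 0.7934/0.6508 = 1.219.

1.22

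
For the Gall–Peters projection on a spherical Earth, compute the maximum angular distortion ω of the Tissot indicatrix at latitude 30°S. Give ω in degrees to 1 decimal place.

23.1°

The Gall–Peters projection is cylindrical equal-area with φ₀ = 45°. For cylindrical equal-area with standard parallel φ₀, h = cos φ / cos φ₀ and k = cos φ₀ / cos φ, so h·k = 1.
At 30°: h = 1.225, k = 0.8165; principal scales a = 1.225, b = 0.8165.
sin(ω/2) = (a − b)/(a + b) = 0.4082/2.041 = 0.2000, so ω = 2 arcsin(0.2000) ≈ 23.1°.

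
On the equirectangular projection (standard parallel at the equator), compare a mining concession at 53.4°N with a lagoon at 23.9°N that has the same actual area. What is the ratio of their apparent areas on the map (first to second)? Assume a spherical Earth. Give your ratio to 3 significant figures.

1.53

For the equirectangular projection with φ₀ = 0 (plate carrée), h = 1 along meridians and k = sec φ along parallels.
Areal scale at 53.4°: h·k = 1.000 × 1.677 = 1.677.
Areal scale at 23.9°: h·k = 1.000 × 1.094 = 1.094.
Ratio = 1.677/1.094 ≈ 1.53.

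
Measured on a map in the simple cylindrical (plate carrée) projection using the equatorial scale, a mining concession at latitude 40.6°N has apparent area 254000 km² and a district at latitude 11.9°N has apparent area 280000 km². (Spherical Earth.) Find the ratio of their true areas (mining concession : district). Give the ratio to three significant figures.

On the plate carrée, areal scale = h·k = 1 × sec φ, so true area = apparent × cos φ.
True area of mining concession: 254000 × cos(40.6°) = 254000 × 0.7593 = 192900 km².
True area of district: 280000 × cos(11.9°) = 280000 × 0.9785 = 274000 km².
Ratio = 192900 / 274000 ≈ 0.704.

0.704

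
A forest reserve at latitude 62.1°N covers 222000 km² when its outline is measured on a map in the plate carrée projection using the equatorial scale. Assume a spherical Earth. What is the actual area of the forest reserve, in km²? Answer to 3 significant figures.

104000 km²

In the plate carrée (x = Rλ, y = Rφ), meridians are true-scale (h = 1) and parallels are stretched by k = sec φ.
Areal scale = h·k = 1 × sec φ; at 62.1°, h = 1.000, k = 2.137, so h·k = 2.137.
True area = apparent / (areal scale) = 222000 / 2.137 ≈ 104000 km².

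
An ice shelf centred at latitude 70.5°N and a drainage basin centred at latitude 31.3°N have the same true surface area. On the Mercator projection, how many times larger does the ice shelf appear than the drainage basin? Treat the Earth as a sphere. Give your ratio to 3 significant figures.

Mercator areal scale is sec²φ.
At 70.5°: sec²(70.5°) = 1/0.3338² = 8.974.
At 31.3°: sec²(31.3°) = 1/0.8545² = 1.370.
Ratio = 8.974/1.370 = cos²(31.3°)/cos²(70.5°) ≈ 6.55.

6.55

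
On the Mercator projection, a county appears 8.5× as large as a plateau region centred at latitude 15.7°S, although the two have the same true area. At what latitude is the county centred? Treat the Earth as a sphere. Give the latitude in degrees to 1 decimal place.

70.7°

For equal true areas on Mercator, apparent areas scale as sec²φ, so the ratio is cos²φ₂ / cos²φ₁.
cos²φ₂ / cos²φ₁ = 8.5  ⇒  cos φ₁ = cos 15.7° / √8.5 = 0.9627/2.915 = 0.3302.
φ₁ = arccos(0.3302) ≈ 70.7°.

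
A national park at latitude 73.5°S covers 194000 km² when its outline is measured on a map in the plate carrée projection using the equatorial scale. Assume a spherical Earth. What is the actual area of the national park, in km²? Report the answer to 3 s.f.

Plate carrée maps x = Rλ, y = Rφ. The meridian scale is h = 1 and the parallel scale is k = 1/cos φ = sec φ.
Areal scale = h·k = 1 × sec φ; at 73.5°, h = 1.000, k = 3.521, so h·k = 3.521.
True area = apparent / (areal scale) = 194000 / 3.521 ≈ 55100 km².

55100 km²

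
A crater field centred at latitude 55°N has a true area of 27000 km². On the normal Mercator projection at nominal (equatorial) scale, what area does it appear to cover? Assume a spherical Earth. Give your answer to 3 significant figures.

82100 km²

The Mercator projection is conformal; its linear scale factor is the same in every direction and equals sec φ = 1/cos φ.
Areal scale = k² = sec²φ = 1/cos²(55°) = 1/0.5736² = 3.040.
Apparent area = 27000 × 3.040 ≈ 82100 km².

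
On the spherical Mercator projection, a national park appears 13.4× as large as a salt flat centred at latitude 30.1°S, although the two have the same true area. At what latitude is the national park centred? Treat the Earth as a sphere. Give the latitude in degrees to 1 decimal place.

76.3°

Mercator areal scale is sec²φ, so apparent-area ratio = sec²φ₁ / sec²φ₂ = cos²φ₂ / cos²φ₁.
cos²φ₂ / cos²φ₁ = 13.4  ⇒  cos φ₁ = cos 30.1° / √13.4 = 0.8652/3.661 = 0.2363.
φ₁ = arccos(0.2363) ≈ 76.3°.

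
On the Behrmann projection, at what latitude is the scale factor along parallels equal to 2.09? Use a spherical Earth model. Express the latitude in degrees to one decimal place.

65.5°

Behrmann is a cylindrical equal-area projection with standard parallels at ±30°. A cylindrical equal-area projection with standard parallel φ₀ has meridian scale h = cos φ / cos φ₀ and parallel scale k = cos φ₀ / cos φ (so areas are preserved, h·k = 1).
k = cos φ₀ / cos φ = 2.09  ⇒  cos φ = cos 30° / 2.09 = 0.4144.
φ = arccos(0.4144) ≈ 65.5°.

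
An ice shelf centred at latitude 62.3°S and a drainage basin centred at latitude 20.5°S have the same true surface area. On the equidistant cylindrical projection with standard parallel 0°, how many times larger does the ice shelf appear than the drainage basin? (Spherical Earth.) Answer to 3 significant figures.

2.02

For the equirectangular projection with φ₀ = 0 (plate carrée), h = 1 along meridians and k = sec φ along parallels.
Areal scale at 62.3°: h·k = 1.000 × 2.151 = 2.151.
Areal scale at 20.5°: h·k = 1.000 × 1.068 = 1.068.
Ratio = 2.151/1.068 ≈ 2.02.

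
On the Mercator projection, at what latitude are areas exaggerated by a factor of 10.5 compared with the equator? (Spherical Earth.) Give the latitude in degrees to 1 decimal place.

72.0°

Mercator areal scale is sec²φ.
sec²φ = 10.5  ⇒  cos²φ = 0.09524  ⇒  cos φ = 0.3086.
φ = arccos(0.3086) ≈ 72.0°.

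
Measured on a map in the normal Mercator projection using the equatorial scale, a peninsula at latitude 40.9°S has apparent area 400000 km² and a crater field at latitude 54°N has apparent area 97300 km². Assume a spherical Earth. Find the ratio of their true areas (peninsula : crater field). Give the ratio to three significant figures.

Mercator's areal exaggeration is sec²φ; hence true area = (apparent area) · cos²φ.
True area of peninsula: 400000 × cos²(40.9°) = 400000 × 0.5713 = 228500 km².
True area of crater field: 97300 × cos²(54°) = 97300 × 0.3455 = 33620 km².
Ratio = 228500 / 33620 ≈ 6.80.

6.80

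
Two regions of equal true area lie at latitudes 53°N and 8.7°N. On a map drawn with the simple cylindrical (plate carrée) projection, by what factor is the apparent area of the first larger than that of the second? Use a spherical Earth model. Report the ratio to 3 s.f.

1.64

For the equirectangular projection with φ₀ = 0 (plate carrée), h = 1 along meridians and k = sec φ along parallels.
Areal scale at 53°: h·k = 1.000 × 1.662 = 1.662.
Areal scale at 8.7°: h·k = 1.000 × 1.012 = 1.012.
Ratio = 1.662/1.012 ≈ 1.64.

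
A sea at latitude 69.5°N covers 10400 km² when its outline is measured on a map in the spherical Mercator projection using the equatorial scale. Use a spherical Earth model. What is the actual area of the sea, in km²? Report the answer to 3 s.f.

Mercator is conformal, so the point scale is isotropic: h = k = sec φ = 1/cos φ.
Areal scale = k² = sec²φ = 1/cos²(69.5°) = 1/0.3502² = 8.154.
True area = apparent / (areal scale) = 10400 / 8.154 ≈ 1280 km².

1280 km²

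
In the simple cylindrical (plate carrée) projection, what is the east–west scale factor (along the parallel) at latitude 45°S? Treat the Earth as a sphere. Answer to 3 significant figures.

In the plate carrée (x = Rλ, y = Rφ), meridians are true-scale (h = 1) and parallels are stretched by k = sec φ.
k = 1/cos 45° = 1/0.7071 = 1.414.

1.41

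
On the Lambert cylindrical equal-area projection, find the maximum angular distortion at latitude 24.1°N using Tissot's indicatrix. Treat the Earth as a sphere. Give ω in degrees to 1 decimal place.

10.4°

The Lambert cylindrical equal-area projection is the cylindrical equal-area projection with its standard parallel at the equator (φ₀ = 0). For cylindrical equal-area with standard parallel φ₀, h = cos φ / cos φ₀ and k = cos φ₀ / cos φ, so h·k = 1.
At 24.1°: h = 0.9128, k = 1.095; principal scales a = 1.095, b = 0.9128.
sin(ω/2) = (a − b)/(a + b) = 0.1827/2.008 = 0.09095, so ω = 2 arcsin(0.09095) ≈ 10.4°.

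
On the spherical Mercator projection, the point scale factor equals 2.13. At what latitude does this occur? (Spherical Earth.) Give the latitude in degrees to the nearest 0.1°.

62.0°

Mercator scale is k = sec φ = 1/cos φ.
1/cos φ = 2.13  ⇒  cos φ = 0.4695  ⇒  φ = arccos(0.4695) ≈ 62.0°.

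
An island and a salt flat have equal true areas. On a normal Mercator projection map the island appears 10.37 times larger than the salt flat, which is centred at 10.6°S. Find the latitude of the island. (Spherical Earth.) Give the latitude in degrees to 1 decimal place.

72.2°

Mercator areal scale is sec²φ, so apparent-area ratio = sec²φ₁ / sec²φ₂ = cos²φ₂ / cos²φ₁.
cos²φ₂ / cos²φ₁ = 10.37  ⇒  cos φ₁ = cos 10.6° / √10.37 = 0.9829/3.220 = 0.3052.
φ₁ = arccos(0.3052) ≈ 72.2°.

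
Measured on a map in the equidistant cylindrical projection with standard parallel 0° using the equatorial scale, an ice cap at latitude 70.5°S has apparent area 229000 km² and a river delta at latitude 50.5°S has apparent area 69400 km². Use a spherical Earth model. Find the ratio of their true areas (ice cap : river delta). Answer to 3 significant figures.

1.73

Plate carrée has h = 1 and k = sec φ, giving areal scale sec φ; true area = (apparent area) · cos φ.
True area of ice cap: 229000 × cos(70.5°) = 229000 × 0.3338 = 76440 km².
True area of river delta: 69400 × cos(50.5°) = 69400 × 0.6361 = 44140 km².
Ratio = 76440 / 44140 ≈ 1.73.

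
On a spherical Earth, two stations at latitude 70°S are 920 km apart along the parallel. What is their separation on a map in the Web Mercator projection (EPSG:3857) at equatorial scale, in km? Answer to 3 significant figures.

The Mercator projection is conformal; its linear scale factor is the same in every direction and equals sec φ = 1/cos φ.
Along the parallel, k = sec 70° = 1/0.3420 = 2.924.
Map distance = 920 × 2.924 ≈ 2690 km.

2690 km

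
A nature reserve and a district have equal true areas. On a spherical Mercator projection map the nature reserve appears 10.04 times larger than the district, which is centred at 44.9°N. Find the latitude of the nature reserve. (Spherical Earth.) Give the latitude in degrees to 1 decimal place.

77.1°

Mercator areal scale is sec²φ, so apparent-area ratio = sec²φ₁ / sec²φ₂ = cos²φ₂ / cos²φ₁.
cos²φ₂ / cos²φ₁ = 10.04  ⇒  cos φ₁ = cos 44.9° / √10.04 = 0.7083/3.169 = 0.2236.
φ₁ = arccos(0.2236) ≈ 77.1°.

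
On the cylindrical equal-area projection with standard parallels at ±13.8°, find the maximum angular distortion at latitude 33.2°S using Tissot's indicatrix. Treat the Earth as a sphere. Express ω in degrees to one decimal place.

17.0°

For cylindrical equal-area with standard parallel φ₀, h = cos φ / cos φ₀ and k = cos φ₀ / cos φ, so h·k = 1.
At 33.2°: h = 0.8616, k = 1.161; principal scales a = 1.161, b = 0.8616.
sin(ω/2) = (a − b)/(a + b) = 0.2989/2.022 = 0.1478, so ω = 2 arcsin(0.1478) ≈ 17.0°.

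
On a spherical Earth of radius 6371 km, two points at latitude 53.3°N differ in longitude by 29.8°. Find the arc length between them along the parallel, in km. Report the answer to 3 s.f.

Arc length along a parallel = R cos φ · Δλ (with Δλ in radians).
= 6371 × cos 53.3° × (29.8° × π/180) = 6371 × 0.5976 × 0.5201 ≈ 1980 km.

1980 km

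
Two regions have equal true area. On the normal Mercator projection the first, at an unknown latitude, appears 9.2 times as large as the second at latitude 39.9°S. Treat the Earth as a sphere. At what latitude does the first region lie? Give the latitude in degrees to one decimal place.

75.3°

On Mercator, (apparent₁)/(apparent₂) = sec²φ₁ / sec²φ₂ when true areas are equal.
cos²φ₂ / cos²φ₁ = 9.2  ⇒  cos φ₁ = cos 39.9° / √9.2 = 0.7672/3.033 = 0.2529.
φ₁ = arccos(0.2529) ≈ 75.3°.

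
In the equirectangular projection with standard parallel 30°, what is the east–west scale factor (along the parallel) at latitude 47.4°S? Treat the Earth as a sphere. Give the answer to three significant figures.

In the equirectangular projection with standard parallel φ₀ = 30° (x = Rλ cos φ₀, y = Rφ), meridians are true-scale (h = 1) and the parallel scale is k = cos φ₀ / cos φ.
k = cos 30° / cos 47.4° = 0.8660/0.6769 = 1.279.

1.28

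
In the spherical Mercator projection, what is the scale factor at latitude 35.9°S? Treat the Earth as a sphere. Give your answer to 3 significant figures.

The Mercator projection is conformal; its linear scale factor is the same in every direction and equals sec φ = 1/cos φ.
k = 1/cos 35.9° = 1/0.8100 = 1.235.

1.23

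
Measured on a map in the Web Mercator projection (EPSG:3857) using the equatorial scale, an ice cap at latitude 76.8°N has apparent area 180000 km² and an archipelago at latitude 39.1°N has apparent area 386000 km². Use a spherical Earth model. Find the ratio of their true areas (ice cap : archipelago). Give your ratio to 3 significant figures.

0.0404

Mercator's areal exaggeration is sec²φ; hence true area = (apparent area) · cos²φ.
True area of ice cap: 180000 × cos²(76.8°) = 180000 × 0.05214 = 9386 km².
True area of archipelago: 386000 × cos²(39.1°) = 386000 × 0.6022 = 232500 km².
Ratio = 9386 / 232500 ≈ 0.0404.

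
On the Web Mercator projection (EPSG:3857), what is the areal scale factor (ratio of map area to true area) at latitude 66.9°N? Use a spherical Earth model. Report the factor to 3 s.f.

For Mercator, h = k = sec φ (a conformal cylindrical projection has a single point scale, 1/cos φ).
Areal scale = k² = sec²φ = 1/cos²(66.9°) = 1/0.3923² = 6.497.

6.50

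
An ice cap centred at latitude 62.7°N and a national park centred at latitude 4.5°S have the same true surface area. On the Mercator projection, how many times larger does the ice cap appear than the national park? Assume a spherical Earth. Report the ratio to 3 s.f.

4.72

Mercator areal scale is sec²φ.
At 62.7°: sec²(62.7°) = 1/0.4586² = 4.754.
At 4.5°: sec²(4.5°) = 1/0.9969² = 1.006.
Ratio = 4.754/1.006 = cos²(4.5°)/cos²(62.7°) ≈ 4.72.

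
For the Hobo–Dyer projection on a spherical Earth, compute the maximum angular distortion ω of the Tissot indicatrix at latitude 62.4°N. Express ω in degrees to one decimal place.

58.9°

Hobo–Dyer is a cylindrical equal-area projection with standard parallels at ±37.5°. For cylindrical equal-area with standard parallel φ₀, h = cos φ / cos φ₀ and k = cos φ₀ / cos φ, so h·k = 1.
At 62.4°: h = 0.5840, k = 1.712; principal scales a = 1.712, b = 0.5840.
sin(ω/2) = (a − b)/(a + b) = 1.128/2.296 = 0.4914, so ω = 2 arcsin(0.4914) ≈ 58.9°.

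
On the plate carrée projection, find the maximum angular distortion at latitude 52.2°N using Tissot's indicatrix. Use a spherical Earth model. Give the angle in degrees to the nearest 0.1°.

For the equirectangular projection with φ₀ = 0 (plate carrée), h = 1 along meridians and k = sec φ along parallels.
At 52.2°: h = 1.000, k = 1.632; principal scales a = 1.632, b = 1.000.
sin(ω/2) = (a − b)/(a + b) = 0.6316/2.632 = 0.2400, so ω = 2 arcsin(0.2400) ≈ 27.8°.

27.8°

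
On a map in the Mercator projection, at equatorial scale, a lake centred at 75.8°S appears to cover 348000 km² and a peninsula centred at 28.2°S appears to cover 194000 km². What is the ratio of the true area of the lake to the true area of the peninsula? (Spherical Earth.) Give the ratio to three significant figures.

0.139

On Mercator the areal scale is sec²φ, so true area = apparent × cos²φ.
True area of lake: 348000 × cos²(75.8°) = 348000 × 0.06018 = 20940 km².
True area of peninsula: 194000 × cos²(28.2°) = 194000 × 0.7767 = 150700 km².
Ratio = 20940 / 150700 ≈ 0.139.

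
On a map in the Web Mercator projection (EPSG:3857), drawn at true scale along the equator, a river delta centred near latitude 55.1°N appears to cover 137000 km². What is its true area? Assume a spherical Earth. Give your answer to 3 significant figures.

Mercator is conformal, so the point scale is isotropic: h = k = sec φ = 1/cos φ.
Areal scale = k² = sec²φ = 1/cos²(55.1°) = 1/0.5721² = 3.055.
True area = apparent / (areal scale) = 137000 / 3.055 ≈ 44800 km².

44800 km²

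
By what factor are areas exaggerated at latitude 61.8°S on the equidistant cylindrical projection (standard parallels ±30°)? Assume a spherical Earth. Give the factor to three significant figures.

In the equirectangular projection with standard parallel φ₀ = 30° (x = Rλ cos φ₀, y = Rφ), meridians are true-scale (h = 1) and the parallel scale is k = cos φ₀ / cos φ.
Areal scale = h·k = 1 × cos φ₀ / cos φ; at 61.8°, h = 1.000, k = 1.833, so h·k = 1.833.

1.83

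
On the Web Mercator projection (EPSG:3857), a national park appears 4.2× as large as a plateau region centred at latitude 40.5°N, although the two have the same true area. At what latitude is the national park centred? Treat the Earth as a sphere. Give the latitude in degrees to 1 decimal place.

Mercator areal scale is sec²φ, so apparent-area ratio = sec²φ₁ / sec²φ₂ = cos²φ₂ / cos²φ₁.
cos²φ₂ / cos²φ₁ = 4.2  ⇒  cos φ₁ = cos 40.5° / √4.2 = 0.7604/2.049 = 0.3710.
φ₁ = arccos(0.3710) ≈ 68.2°.

68.2°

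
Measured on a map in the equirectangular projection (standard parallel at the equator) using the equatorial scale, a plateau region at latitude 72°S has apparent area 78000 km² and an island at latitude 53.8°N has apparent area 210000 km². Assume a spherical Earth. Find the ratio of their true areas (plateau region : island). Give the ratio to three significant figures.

0.194

Plate carrée has h = 1 and k = sec φ, giving areal scale sec φ; true area = (apparent area) · cos φ.
True area of plateau region: 78000 × cos(72°) = 78000 × 0.3090 = 24100 km².
True area of island: 210000 × cos(53.8°) = 210000 × 0.5906 = 124000 km².
Ratio = 24100 / 124000 ≈ 0.194.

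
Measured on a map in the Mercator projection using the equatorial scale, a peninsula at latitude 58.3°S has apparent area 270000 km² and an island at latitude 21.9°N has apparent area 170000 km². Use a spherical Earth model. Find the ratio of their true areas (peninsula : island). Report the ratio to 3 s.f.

Since Mercator area scale is 1/cos²φ, the true area equals the apparent area multiplied by cos²φ.
True area of peninsula: 270000 × cos²(58.3°) = 270000 × 0.2761 = 74550 km².
True area of island: 170000 × cos²(21.9°) = 170000 × 0.8609 = 146300 km².
Ratio = 74550 / 146300 ≈ 0.509.

0.509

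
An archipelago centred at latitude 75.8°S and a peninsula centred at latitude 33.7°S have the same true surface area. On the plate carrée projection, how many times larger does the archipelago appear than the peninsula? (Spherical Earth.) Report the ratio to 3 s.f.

3.39

For the equirectangular projection with φ₀ = 0 (plate carrée), h = 1 along meridians and k = sec φ along parallels.
Areal scale at 75.8°: h·k = 1.000 × 4.077 = 4.077.
Areal scale at 33.7°: h·k = 1.000 × 1.202 = 1.202.
Ratio = 4.077/1.202 ≈ 3.39.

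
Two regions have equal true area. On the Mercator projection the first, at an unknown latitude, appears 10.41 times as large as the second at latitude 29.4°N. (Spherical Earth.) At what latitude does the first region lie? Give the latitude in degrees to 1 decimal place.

74.3°

Mercator areal scale is sec²φ, so apparent-area ratio = sec²φ₁ / sec²φ₂ = cos²φ₂ / cos²φ₁.
cos²φ₂ / cos²φ₁ = 10.41  ⇒  cos φ₁ = cos 29.4° / √10.41 = 0.8712/3.226 = 0.2700.
φ₁ = arccos(0.2700) ≈ 74.3°.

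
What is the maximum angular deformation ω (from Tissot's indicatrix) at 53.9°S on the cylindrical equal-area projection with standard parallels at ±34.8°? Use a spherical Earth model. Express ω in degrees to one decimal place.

37.4°

Cylindrical equal-area (φ₀ = 34.8°): h = cos φ / cos 34.8° along meridians, k = cos 34.8° / cos φ along parallels; h·k = 1.
At 53.9°: h = 0.7175, k = 1.394; principal scales a = 1.394, b = 0.7175.
sin(ω/2) = (a − b)/(a + b) = 0.6762/2.111 = 0.3203, so ω = 2 arcsin(0.3203) ≈ 37.4°.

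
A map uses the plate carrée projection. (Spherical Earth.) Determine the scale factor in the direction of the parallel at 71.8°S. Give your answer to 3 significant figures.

Plate carrée maps x = Rλ, y = Rφ. The meridian scale is h = 1 and the parallel scale is k = 1/cos φ = sec φ.
k = 1/cos 71.8° = 1/0.3123 = 3.202.

3.20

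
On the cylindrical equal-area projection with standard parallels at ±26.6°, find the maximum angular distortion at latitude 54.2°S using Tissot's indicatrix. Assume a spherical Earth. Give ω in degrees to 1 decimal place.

47.2°

For cylindrical equal-area with standard parallel φ₀, h = cos φ / cos φ₀ and k = cos φ₀ / cos φ, so h·k = 1.
At 54.2°: h = 0.6542, k = 1.529; principal scales a = 1.529, b = 0.6542.
sin(ω/2) = (a − b)/(a + b) = 0.8744/2.183 = 0.4006, so ω = 2 arcsin(0.4006) ≈ 47.2°.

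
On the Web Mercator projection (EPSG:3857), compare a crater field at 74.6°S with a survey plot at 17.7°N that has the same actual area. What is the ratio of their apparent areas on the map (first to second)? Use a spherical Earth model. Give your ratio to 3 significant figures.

On Mercator, area is exaggerated by sec²φ = 1/cos²φ.
At 74.6°: sec²(74.6°) = 1/0.2656² = 14.18.
At 17.7°: sec²(17.7°) = 1/0.9527² = 1.102.
Ratio = 14.18/1.102 = cos²(17.7°)/cos²(74.6°) ≈ 12.9.

12.9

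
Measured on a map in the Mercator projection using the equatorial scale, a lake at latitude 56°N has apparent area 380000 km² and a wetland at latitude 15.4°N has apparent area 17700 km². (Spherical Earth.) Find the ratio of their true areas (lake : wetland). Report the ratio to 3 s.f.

7.22

Since Mercator area scale is 1/cos²φ, the true area equals the apparent area multiplied by cos²φ.
True area of lake: 380000 × cos²(56°) = 380000 × 0.3127 = 118800 km².
True area of wetland: 17700 × cos²(15.4°) = 17700 × 0.9295 = 16450 km².
Ratio = 118800 / 16450 ≈ 7.22.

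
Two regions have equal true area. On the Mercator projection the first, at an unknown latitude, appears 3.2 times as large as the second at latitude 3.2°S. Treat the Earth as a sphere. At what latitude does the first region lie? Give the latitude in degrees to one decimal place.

56.1°

Mercator areal scale is sec²φ, so apparent-area ratio = sec²φ₁ / sec²φ₂ = cos²φ₂ / cos²φ₁.
cos²φ₂ / cos²φ₁ = 3.2  ⇒  cos φ₁ = cos 3.2° / √3.2 = 0.9984/1.789 = 0.5581.
φ₁ = arccos(0.5581) ≈ 56.1°.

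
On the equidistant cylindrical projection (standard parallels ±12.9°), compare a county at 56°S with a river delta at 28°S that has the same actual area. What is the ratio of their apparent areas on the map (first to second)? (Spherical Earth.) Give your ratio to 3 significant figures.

1.58

In the equirectangular projection with standard parallel φ₀ = 12.9° (x = Rλ cos φ₀, y = Rφ), meridians are true-scale (h = 1) and the parallel scale is k = cos φ₀ / cos φ.
Areal scale at 56°: h·k = 1.000 × 1.743 = 1.743.
Areal scale at 28°: h·k = 1.000 × 1.104 = 1.104.
Ratio = 1.743/1.104 ≈ 1.58.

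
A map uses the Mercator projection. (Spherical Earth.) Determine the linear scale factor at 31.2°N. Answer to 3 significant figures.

1.17

For Mercator, h = k = sec φ (a conformal cylindrical projection has a single point scale, 1/cos φ).
k = 1/cos 31.2° = 1/0.8554 = 1.169.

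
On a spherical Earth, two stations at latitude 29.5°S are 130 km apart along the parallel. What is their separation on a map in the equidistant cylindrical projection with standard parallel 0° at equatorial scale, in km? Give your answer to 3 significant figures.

Plate carrée maps x = Rλ, y = Rφ. The meridian scale is h = 1 and the parallel scale is k = 1/cos φ = sec φ.
Along the parallel, k = sec 29.5° = 1/0.8704 = 1.149.
Map distance = 130 × 1.149 ≈ 149 km.

149 km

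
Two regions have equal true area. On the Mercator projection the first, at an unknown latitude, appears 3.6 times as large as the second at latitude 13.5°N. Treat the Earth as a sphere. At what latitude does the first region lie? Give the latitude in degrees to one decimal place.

59.2°

On Mercator, (apparent₁)/(apparent₂) = sec²φ₁ / sec²φ₂ when true areas are equal.
cos²φ₂ / cos²φ₁ = 3.6  ⇒  cos φ₁ = cos 13.5° / √3.6 = 0.9724/1.897 = 0.5125.
φ₁ = arccos(0.5125) ≈ 59.2°.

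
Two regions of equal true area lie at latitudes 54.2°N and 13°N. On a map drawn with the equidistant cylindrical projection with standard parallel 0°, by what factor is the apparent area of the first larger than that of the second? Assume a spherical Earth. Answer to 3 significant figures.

For the equirectangular projection with φ₀ = 0 (plate carrée), h = 1 along meridians and k = sec φ along parallels.
Areal scale at 54.2°: h·k = 1.000 × 1.710 = 1.710.
Areal scale at 13°: h·k = 1.000 × 1.026 = 1.026.
Ratio = 1.710/1.026 ≈ 1.67.

1.67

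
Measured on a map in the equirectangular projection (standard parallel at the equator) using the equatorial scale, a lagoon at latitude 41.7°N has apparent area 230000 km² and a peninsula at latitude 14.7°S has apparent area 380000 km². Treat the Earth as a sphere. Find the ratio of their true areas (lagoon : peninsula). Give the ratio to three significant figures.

0.467

On the plate carrée, areal scale = h·k = 1 × sec φ, so true area = apparent × cos φ.
True area of lagoon: 230000 × cos(41.7°) = 230000 × 0.7466 = 171700 km².
True area of peninsula: 380000 × cos(14.7°) = 380000 × 0.9673 = 367600 km².
Ratio = 171700 / 367600 ≈ 0.467.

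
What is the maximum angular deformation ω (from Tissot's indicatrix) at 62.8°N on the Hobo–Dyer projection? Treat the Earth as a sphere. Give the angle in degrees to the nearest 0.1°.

60.2°

The Hobo–Dyer projection is cylindrical equal-area with φ₀ = 37.5°. Cylindrical equal-area (φ₀ = 37.5°): h = cos φ / cos 37.5° along meridians, k = cos 37.5° / cos φ along parallels; h·k = 1.
At 62.8°: h = 0.5762, k = 1.736; principal scales a = 1.736, b = 0.5762.
sin(ω/2) = (a − b)/(a + b) = 1.159/2.312 = 0.5015, so ω = 2 arcsin(0.5015) ≈ 60.2°.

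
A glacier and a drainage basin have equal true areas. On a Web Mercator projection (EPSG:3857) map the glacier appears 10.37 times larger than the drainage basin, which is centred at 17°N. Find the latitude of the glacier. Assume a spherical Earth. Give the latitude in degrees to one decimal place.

72.7°

For equal true areas on Mercator, apparent areas scale as sec²φ, so the ratio is cos²φ₂ / cos²φ₁.
cos²φ₂ / cos²φ₁ = 10.37  ⇒  cos φ₁ = cos 17° / √10.37 = 0.9563/3.220 = 0.2970.
φ₁ = arccos(0.2970) ≈ 72.7°.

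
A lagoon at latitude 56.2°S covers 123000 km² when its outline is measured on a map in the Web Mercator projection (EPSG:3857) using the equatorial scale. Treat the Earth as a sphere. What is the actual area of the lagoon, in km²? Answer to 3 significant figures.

38100 km²

For Mercator, h = k = sec φ (a conformal cylindrical projection has a single point scale, 1/cos φ).
Areal scale = k² = sec²φ = 1/cos²(56.2°) = 1/0.5563² = 3.231.
True area = apparent / (areal scale) = 123000 / 3.231 ≈ 38100 km².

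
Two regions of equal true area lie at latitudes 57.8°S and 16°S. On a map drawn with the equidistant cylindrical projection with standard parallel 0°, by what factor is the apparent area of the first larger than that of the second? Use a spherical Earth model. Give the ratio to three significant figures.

1.80

For the equirectangular projection with φ₀ = 0 (plate carrée), h = 1 along meridians and k = sec φ along parallels.
Areal scale at 57.8°: h·k = 1.000 × 1.877 = 1.877.
Areal scale at 16°: h·k = 1.000 × 1.040 = 1.040.
Ratio = 1.877/1.040 ≈ 1.80.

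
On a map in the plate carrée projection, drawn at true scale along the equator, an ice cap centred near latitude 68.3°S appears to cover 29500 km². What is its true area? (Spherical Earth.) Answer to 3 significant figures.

10900 km²

Plate carrée maps x = Rλ, y = Rφ. The meridian scale is h = 1 and the parallel scale is k = 1/cos φ = sec φ.
Areal scale = h·k = 1 × sec φ; at 68.3°, h = 1.000, k = 2.705, so h·k = 2.705.
True area = apparent / (areal scale) = 29500 / 2.705 ≈ 10900 km².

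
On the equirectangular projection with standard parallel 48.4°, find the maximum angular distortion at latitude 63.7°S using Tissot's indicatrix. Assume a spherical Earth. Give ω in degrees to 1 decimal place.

23.0°

The equidistant cylindrical projection with φ₀ = 48.4° has h = 1 (meridians true) and k = cos φ₀ / cos φ along parallels.
At 63.7°: h = 1.000, k = 1.498; principal scales a = 1.498, b = 1.000.
sin(ω/2) = (a − b)/(a + b) = 0.4985/2.498 = 0.1995, so ω = 2 arcsin(0.1995) ≈ 23.0°.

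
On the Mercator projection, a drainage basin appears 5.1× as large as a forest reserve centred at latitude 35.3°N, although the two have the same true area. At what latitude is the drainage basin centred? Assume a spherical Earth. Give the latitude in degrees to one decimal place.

68.8°

For equal true areas on Mercator, apparent areas scale as sec²φ, so the ratio is cos²φ₂ / cos²φ₁.
cos²φ₂ / cos²φ₁ = 5.1  ⇒  cos φ₁ = cos 35.3° / √5.1 = 0.8161/2.258 = 0.3614.
φ₁ = arccos(0.3614) ≈ 68.8°.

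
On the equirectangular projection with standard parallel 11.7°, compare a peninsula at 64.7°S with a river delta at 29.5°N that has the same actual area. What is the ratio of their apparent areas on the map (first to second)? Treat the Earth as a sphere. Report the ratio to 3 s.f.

2.04

With standard parallel φ₀ = 11.7°, the equirectangular projection gives x = Rλ cos φ₀, y = Rφ, so h = 1 and k = cos 11.7° / cos φ.
Areal scale at 64.7°: h·k = 1.000 × 2.291 = 2.291.
Areal scale at 29.5°: h·k = 1.000 × 1.125 = 1.125.
Ratio = 2.291/1.125 ≈ 2.04.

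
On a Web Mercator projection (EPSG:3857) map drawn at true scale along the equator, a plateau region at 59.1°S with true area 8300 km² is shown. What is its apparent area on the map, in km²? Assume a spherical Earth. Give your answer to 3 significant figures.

For Mercator, h = k = sec φ (a conformal cylindrical projection has a single point scale, 1/cos φ).
Areal scale = k² = sec²φ = 1/cos²(59.1°) = 1/0.5135² = 3.792.
Apparent area = 8300 × 3.792 ≈ 31500 km².

31500 km²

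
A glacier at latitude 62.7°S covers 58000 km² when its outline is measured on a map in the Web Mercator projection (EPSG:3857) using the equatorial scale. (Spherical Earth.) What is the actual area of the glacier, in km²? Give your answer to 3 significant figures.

For Mercator, h = k = sec φ (a conformal cylindrical projection has a single point scale, 1/cos φ).
Areal scale = k² = sec²φ = 1/cos²(62.7°) = 1/0.4586² = 4.754.
True area = apparent / (areal scale) = 58000 / 4.754 ≈ 12200 km².

12200 km²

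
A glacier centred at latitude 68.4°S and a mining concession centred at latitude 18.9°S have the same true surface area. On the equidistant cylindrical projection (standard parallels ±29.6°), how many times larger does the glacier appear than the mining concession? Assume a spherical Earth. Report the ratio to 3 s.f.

2.57

With standard parallel φ₀ = 29.6°, the equirectangular projection gives x = Rλ cos φ₀, y = Rφ, so h = 1 and k = cos 29.6° / cos φ.
Areal scale at 68.4°: h·k = 1.000 × 2.362 = 2.362.
Areal scale at 18.9°: h·k = 1.000 × 0.9190 = 0.9190.
Ratio = 2.362/0.9190 ≈ 2.57.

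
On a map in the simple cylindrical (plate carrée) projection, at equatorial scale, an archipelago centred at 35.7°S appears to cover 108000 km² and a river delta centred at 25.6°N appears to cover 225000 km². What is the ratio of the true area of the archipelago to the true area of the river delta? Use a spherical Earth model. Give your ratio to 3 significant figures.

On the plate carrée, areal scale = h·k = 1 × sec φ, so true area = apparent × cos φ.
True area of archipelago: 108000 × cos(35.7°) = 108000 × 0.8121 = 87710 km².
True area of river delta: 225000 × cos(25.6°) = 225000 × 0.9018 = 202900 km².
Ratio = 87710 / 202900 ≈ 0.432.

0.432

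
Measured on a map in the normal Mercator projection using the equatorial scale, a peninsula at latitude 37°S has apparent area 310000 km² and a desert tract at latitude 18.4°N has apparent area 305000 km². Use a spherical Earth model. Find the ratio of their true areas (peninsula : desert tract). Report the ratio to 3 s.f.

Mercator's areal exaggeration is sec²φ; hence true area = (apparent area) · cos²φ.
True area of peninsula: 310000 × cos²(37°) = 310000 × 0.6378 = 197700 km².
True area of desert tract: 305000 × cos²(18.4°) = 305000 × 0.9004 = 274600 km².
Ratio = 197700 / 274600 ≈ 0.720.

0.720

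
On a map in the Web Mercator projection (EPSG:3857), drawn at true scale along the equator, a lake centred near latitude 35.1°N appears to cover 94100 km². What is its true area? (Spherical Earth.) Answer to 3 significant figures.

63000 km²

For Mercator, h = k = sec φ (a conformal cylindrical projection has a single point scale, 1/cos φ).
Areal scale = k² = sec²φ = 1/cos²(35.1°) = 1/0.8181² = 1.494.
True area = apparent / (areal scale) = 94100 / 1.494 ≈ 63000 km².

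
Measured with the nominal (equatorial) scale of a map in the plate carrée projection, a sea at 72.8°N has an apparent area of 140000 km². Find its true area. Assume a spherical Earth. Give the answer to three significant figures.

41400 km²

For the equirectangular projection with φ₀ = 0 (plate carrée), h = 1 along meridians and k = sec φ along parallels.
Areal scale = h·k = 1 × sec φ; at 72.8°, h = 1.000, k = 3.382, so h·k = 3.382.
True area = apparent / (areal scale) = 140000 / 3.382 ≈ 41400 km².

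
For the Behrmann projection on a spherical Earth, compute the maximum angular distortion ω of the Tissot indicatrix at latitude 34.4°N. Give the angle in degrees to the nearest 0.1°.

The Behrmann projection is cylindrical equal-area with φ₀ = 30°. A cylindrical equal-area projection with standard parallel φ₀ has meridian scale h = cos φ / cos φ₀ and parallel scale k = cos φ₀ / cos φ (so areas are preserved, h·k = 1).
At 34.4°: h = 0.9528, k = 1.050; principal scales a = 1.050, b = 0.9528.
sin(ω/2) = (a − b)/(a + b) = 0.09682/2.002 = 0.04836, so ω = 2 arcsin(0.04836) ≈ 5.5°.

5.5°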